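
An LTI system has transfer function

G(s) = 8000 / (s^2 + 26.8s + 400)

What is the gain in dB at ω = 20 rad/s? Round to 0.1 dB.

At s = jω = j20:
quadratic: (j20)² + 26.8·j20 + 400 = 0 + j536 → |·| ≈ 536, ∠ ≈ 90.00°
|G| = 8000 / 536 ≈ 14.925
Gain = 20 log₁₀(14.925) ≈ 23.48 dB

23.5 dB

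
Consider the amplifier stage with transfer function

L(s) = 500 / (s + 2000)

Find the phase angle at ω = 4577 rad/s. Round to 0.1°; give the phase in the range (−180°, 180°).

-66.4°

Substitute s = j4577:
Numerator: 500 = 500 + j0
Denominator: (j4577) + 2000 = 2000 + j4577
|N| = √(500² + 0²) ≈ 500, ∠N ≈ 0.00°
|D| = √(2000² + 4577²) ≈ 4994.9, ∠D ≈ 66.40°
∠L = 0.00° − 66.40° = -66.40°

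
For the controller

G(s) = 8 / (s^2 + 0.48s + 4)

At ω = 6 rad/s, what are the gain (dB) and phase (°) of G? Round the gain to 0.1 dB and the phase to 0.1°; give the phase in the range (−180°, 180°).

At s = jω = j6:
quadratic: (j6)² + 0.48·j6 + 4 = -32 + j2.88 → |·| ≈ 32.129, ∠ ≈ 174.86°
|G| = 8 / 32.129 ≈ 0.249
Gain = 20 log₁₀(0.249) ≈ -12.08 dB
∠G = 0.00° − 174.86° = -174.86°

-12.1 dB, -174.9°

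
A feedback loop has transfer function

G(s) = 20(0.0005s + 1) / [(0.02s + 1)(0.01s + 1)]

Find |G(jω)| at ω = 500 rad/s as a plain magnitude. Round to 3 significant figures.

0.402

At ω = 500 rad/s:
zero (1 + j500·0.0005) = 1 + j0.25 → |·| ≈ 1.0308, ∠ ≈ 14.04°
pole (1 + j500·0.02) = 1 + j10 → |·| ≈ 10.05, ∠ ≈ 84.29°
pole (1 + j500·0.01) = 1 + j5 → |·| ≈ 5.099, ∠ ≈ 78.69°
|G| = 20 · 1.0308 / (10.05 · 5.099) ≈ 0.4023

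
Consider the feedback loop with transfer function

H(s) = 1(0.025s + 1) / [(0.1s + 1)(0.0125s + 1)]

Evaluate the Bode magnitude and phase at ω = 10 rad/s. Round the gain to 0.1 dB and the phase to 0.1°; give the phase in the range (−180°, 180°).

At ω = 10 rad/s:
zero (1 + j10·0.025) = 1 + j0.25 → |·| ≈ 1.0308, ∠ ≈ 14.04°
pole (1 + j10·0.1) = 1 + j1 → |·| ≈ 1.4142, ∠ ≈ 45.00°
pole (1 + j10·0.0125) = 1 + j0.125 → |·| ≈ 1.0078, ∠ ≈ 7.13°
|H| = 1 · 1.0308 / (1.4142 · 1.0078) ≈ 0.72325
Gain = 20 log₁₀(0.72325) ≈ -2.81 dB
∠H = (14.04°) − (45.00° + 7.13°) = -38.09°

-2.8 dB, -38.1°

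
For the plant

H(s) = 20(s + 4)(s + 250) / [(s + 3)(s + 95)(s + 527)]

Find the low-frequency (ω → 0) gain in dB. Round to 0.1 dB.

-17.5 dB

H(0) = 20·4·250 / (3·95·527) ≈ 0.13316
20 log₁₀(0.13316) ≈ -17.51 dB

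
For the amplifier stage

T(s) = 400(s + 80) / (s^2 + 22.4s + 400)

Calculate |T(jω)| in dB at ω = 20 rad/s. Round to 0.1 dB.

37.3 dB

At s = jω = j20:
zero (s+80): 80 + j20 → |·| = √(80²+20²) = √6800 ≈ 82.462, ∠ = arctan(20/80) ≈ 14.04°
quadratic: (j20)² + 22.4·j20 + 400 = 0 + j448 → |·| ≈ 448, ∠ ≈ 90.00°
|T| = 400 · 82.462 / 448 ≈ 73.627
Gain = 20 log₁₀(73.627) ≈ 37.34 dB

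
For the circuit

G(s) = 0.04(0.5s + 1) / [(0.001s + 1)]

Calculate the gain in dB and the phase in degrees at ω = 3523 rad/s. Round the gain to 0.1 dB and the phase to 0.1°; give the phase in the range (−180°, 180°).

25.7 dB, 15.8°

At ω = 3523 rad/s:
zero (1 + j3523·0.5) = 1 + j1761.5 → |·| ≈ 1761.5, ∠ ≈ 89.97°
pole (1 + j3523·0.001) = 1 + j3.523 → |·| ≈ 3.6622, ∠ ≈ 74.15°
|G| = 0.04 · 1761.5 / (3.6622) ≈ 19.24
Gain = 20 log₁₀(19.24) ≈ 25.68 dB
∠G = (89.97°) − (74.15°) = 15.82°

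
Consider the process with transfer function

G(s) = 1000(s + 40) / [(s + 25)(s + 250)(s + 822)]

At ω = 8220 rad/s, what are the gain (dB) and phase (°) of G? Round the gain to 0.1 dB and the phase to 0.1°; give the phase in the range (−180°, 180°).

At s = jω = j8220:
zero (s+40): 40 + j8220 → |·| = √(40²+8220²) = √67570000 ≈ 8220.1, ∠ = arctan(8220/40) ≈ 89.72°
pole (s+25): 25 + j8220 → |·| = √(25²+8220²) = √67569025 ≈ 8220, ∠ = arctan(8220/25) ≈ 89.83°
pole (s+250): 250 + j8220 → |·| = √(250²+8220²) = √67630900 ≈ 8223.8, ∠ = arctan(8220/250) ≈ 88.26°
pole (s+822): 822 + j8220 → |·| = √(822²+8220²) = √68244084 ≈ 8261, ∠ = arctan(8220/822) ≈ 84.29°
|G| = 1000 · 8220.1 / 5.5844e+11 ≈ 1.472e-05
Gain = 20 log₁₀(1.472e-05) ≈ -96.64 dB
∠G = 89.72° − 262.38° = -172.66°

-96.6 dB, -172.7°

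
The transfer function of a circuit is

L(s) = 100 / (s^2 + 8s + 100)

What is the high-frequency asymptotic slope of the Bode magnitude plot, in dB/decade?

Each pole contributes −20 dB/decade at high frequency; each zero contributes +20 dB/decade.
Net: 0 zero(s) − 2 pole(s) → -40 dB/decade.

-40 dB/decade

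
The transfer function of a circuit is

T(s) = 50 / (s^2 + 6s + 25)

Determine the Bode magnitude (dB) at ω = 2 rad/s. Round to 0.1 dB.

6.3 dB

At s = jω = j2:
quadratic: (j2)² + 6·j2 + 25 = 21 + j12 → |·| ≈ 24.187, ∠ ≈ 29.74°
|T| = 50 / 24.187 ≈ 2.0672
Gain = 20 log₁₀(2.0672) ≈ 6.31 dB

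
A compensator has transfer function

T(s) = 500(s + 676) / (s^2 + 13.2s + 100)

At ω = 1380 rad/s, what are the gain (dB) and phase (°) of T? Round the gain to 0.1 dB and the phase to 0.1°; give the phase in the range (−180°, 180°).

-7.9 dB, -115.6°

At s = jω = j1380:
zero (s+676): 676 + j1380 → |·| = √(676²+1380²) = √2361376 ≈ 1536.7, ∠ = arctan(1380/676) ≈ 63.90°
quadratic: (j1380)² + 13.2·j1380 + 100 = -1904300 + j18216 → |·| ≈ 1.9044e+06, ∠ ≈ 179.45°
|T| = 500 · 1536.7 / 1.9044e+06 ≈ 0.40346
Gain = 20 log₁₀(0.40346) ≈ -7.88 dB
∠T = 63.90° − 179.45° = -115.55°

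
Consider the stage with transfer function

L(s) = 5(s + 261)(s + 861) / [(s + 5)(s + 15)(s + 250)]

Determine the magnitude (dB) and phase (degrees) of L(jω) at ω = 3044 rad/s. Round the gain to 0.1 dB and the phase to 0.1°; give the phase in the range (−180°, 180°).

At s = jω = j3044:
zero (s+261): 261 + j3044 → |·| = √(261²+3044²) = √9334057 ≈ 3055.2, ∠ = arctan(3044/261) ≈ 85.10°
zero (s+861): 861 + j3044 → |·| = √(861²+3044²) = √10007257 ≈ 3163.4, ∠ = arctan(3044/861) ≈ 74.21°
pole (s+5): 5 + j3044 → |·| = √(5²+3044²) = √9265961 ≈ 3044, ∠ = arctan(3044/5) ≈ 89.91°
pole (s+15): 15 + j3044 → |·| = √(15²+3044²) = √9266161 ≈ 3044, ∠ = arctan(3044/15) ≈ 89.72°
pole (s+250): 250 + j3044 → |·| = √(250²+3044²) = √9328436 ≈ 3054.2, ∠ = arctan(3044/250) ≈ 85.30°
|L| = 5 · 9.6648e+06 / 2.83e+10 ≈ 0.0017076
Gain = 20 log₁₀(0.0017076) ≈ -55.35 dB
∠L = 159.31° − 264.93° = -105.62°

-55.4 dB, -105.6°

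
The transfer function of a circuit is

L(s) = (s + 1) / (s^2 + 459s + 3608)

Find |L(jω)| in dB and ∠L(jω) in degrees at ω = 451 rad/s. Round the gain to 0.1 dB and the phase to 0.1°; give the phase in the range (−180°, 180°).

Substitute s = j451:
Numerator: (j451) + 1 = 1 + j451
Denominator: (j451)^2 + 459(j451) + 3608 = -199793 + j207009
|N| = √(1² + 451²) ≈ 451, ∠N ≈ 89.87°
|D| = √(199793² + 207009²) ≈ 2.877e+05, ∠D ≈ 133.98°
|L| = 451 / 2.877e+05 ≈ 0.0015676
Gain = 20 log₁₀(0.0015676) ≈ -56.10 dB
∠L = 89.87° − 133.98° = -44.11°

-56.1 dB, -44.1°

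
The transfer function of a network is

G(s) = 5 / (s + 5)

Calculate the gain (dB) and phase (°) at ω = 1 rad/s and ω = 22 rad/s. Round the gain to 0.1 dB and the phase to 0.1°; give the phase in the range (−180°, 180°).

ω = 1: -0.2 dB, -11.3°; ω = 22: -13.1 dB, -77.2°

At s = jω = j1:
pole (s+5): 5 + j1 → |·| = √(5²+1²) = √26 ≈ 5.099, ∠ = arctan(1/5) ≈ 11.31°
|G| = 5 / 5.099 ≈ 0.98058
Gain = 20 log₁₀(0.98058) ≈ -0.17 dB
∠G = 0.00° − 11.31° = -11.31°

At s = jω = j22:
pole (s+5): 5 + j22 → |·| = √(5²+22²) = √509 ≈ 22.561, ∠ = arctan(22/5) ≈ 77.20°
|G| = 5 / 22.561 ≈ 0.22162
Gain = 20 log₁₀(0.22162) ≈ -13.09 dB
∠G = 0.00° − 77.20° = -77.20°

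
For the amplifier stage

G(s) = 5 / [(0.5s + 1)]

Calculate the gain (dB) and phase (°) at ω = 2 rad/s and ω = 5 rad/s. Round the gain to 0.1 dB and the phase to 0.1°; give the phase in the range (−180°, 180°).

At ω = 2 rad/s:
pole (1 + j2·0.5) = 1 + j1 → |·| ≈ 1.4142, ∠ ≈ 45.00°
|G| = 5 · 1 / (1.4142) ≈ 3.5356
Gain = 20 log₁₀(3.5356) ≈ 10.97 dB
∠G = (0°) − (45.00°) = -45.00°

At ω = 5 rad/s:
pole (1 + j5·0.5) = 1 + j2.5 → |·| ≈ 2.6926, ∠ ≈ 68.20°
|G| = 5 · 1 / (2.6926) ≈ 1.8569
Gain = 20 log₁₀(1.8569) ≈ 5.38 dB
∠G = (0°) − (68.20°) = -68.20°

ω = 2: 11.0 dB, -45.0°; ω = 5: 5.4 dB, -68.2°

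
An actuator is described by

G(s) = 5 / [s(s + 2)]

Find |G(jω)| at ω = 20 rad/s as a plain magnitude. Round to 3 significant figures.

0.0124

At s = jω = j20:
pole (s+2): 2 + j20 → |·| = √(2²+20²) = √404 ≈ 20.1, ∠ = arctan(20/2) ≈ 84.29°
pole at origin: |s| = 20, ∠ = 90.00° (in denominator)
|G| = 5 / 402 ≈ 0.012438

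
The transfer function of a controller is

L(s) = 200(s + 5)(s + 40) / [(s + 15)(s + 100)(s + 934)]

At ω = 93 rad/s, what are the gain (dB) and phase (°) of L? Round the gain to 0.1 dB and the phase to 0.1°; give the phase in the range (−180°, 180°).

At s = jω = j93:
zero (s+5): 5 + j93 → |·| = √(5²+93²) = √8674 ≈ 93.134, ∠ = arctan(93/5) ≈ 86.92°
zero (s+40): 40 + j93 → |·| = √(40²+93²) = √10249 ≈ 101.24, ∠ = arctan(93/40) ≈ 66.73°
pole (s+15): 15 + j93 → |·| = √(15²+93²) = √8874 ≈ 94.202, ∠ = arctan(93/15) ≈ 80.84°
pole (s+100): 100 + j93 → |·| = √(100²+93²) = √18649 ≈ 136.56, ∠ = arctan(93/100) ≈ 42.92°
pole (s+934): 934 + j93 → |·| = √(934²+93²) = √881005 ≈ 938.62, ∠ = arctan(93/934) ≈ 5.69°
|L| = 200 · 9428.9 / 1.2075e+07 ≈ 0.15617
Gain = 20 log₁₀(0.15617) ≈ -16.13 dB
∠L = 153.65° − 129.45° = 24.20°

-16.1 dB, 24.2°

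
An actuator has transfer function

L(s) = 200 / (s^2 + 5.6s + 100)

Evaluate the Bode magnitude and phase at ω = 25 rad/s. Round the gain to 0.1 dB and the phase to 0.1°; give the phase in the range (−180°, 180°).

At s = jω = j25:
quadratic: (j25)² + 5.6·j25 + 100 = -525 + j140 → |·| ≈ 543.35, ∠ ≈ 165.07°
|L| = 200 / 543.35 ≈ 0.36809
Gain = 20 log₁₀(0.36809) ≈ -8.68 dB
∠L = 0.00° − 165.07° = -165.07°

-8.7 dB, -165.1°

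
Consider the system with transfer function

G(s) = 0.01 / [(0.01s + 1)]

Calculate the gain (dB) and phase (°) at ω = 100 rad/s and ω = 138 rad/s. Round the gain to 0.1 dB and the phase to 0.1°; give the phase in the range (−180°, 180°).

ω = 100: -43.0 dB, -45.0°; ω = 138: -44.6 dB, -54.1°

At ω = 100 rad/s:
pole (1 + j100·0.01) = 1 + j1 → |·| ≈ 1.4142, ∠ ≈ 45.00°
|G| = 0.01 · 1 / (1.4142) ≈ 0.0070711
Gain = 20 log₁₀(0.0070711) ≈ -43.01 dB
∠G = (0°) − (45.00°) = -45.00°

At ω = 138 rad/s:
pole (1 + j138·0.01) = 1 + j1.38 → |·| ≈ 1.7042, ∠ ≈ 54.07°
|G| = 0.01 · 1 / (1.7042) ≈ 0.0058679
Gain = 20 log₁₀(0.0058679) ≈ -44.63 dB
∠G = (0°) − (54.07°) = -54.07°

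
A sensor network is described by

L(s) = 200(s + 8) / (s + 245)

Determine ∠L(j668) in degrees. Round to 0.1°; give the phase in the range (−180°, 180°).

At s = jω = j668:
zero (s+8): 8 + j668 → |·| = √(8²+668²) = √446288 ≈ 668.05, ∠ = arctan(668/8) ≈ 89.31°
pole (s+245): 245 + j668 → |·| = √(245²+668²) = √506249 ≈ 711.51, ∠ = arctan(668/245) ≈ 69.86°
∠L = 89.31° − 69.86° = 19.45°

19.5°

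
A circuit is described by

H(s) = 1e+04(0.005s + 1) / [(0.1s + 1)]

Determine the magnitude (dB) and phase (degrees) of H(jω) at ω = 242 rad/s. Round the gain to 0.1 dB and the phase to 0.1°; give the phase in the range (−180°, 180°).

At ω = 242 rad/s:
zero (1 + j242·0.005) = 1 + j1.21 → |·| ≈ 1.5697, ∠ ≈ 50.43°
pole (1 + j242·0.1) = 1 + j24.2 → |·| ≈ 24.221, ∠ ≈ 87.63°
|H| = 1e+04 · 1.5697 / (24.221) ≈ 648.07
Gain = 20 log₁₀(648.07) ≈ 56.23 dB
∠H = (50.43°) − (87.63°) = -37.20°

56.2 dB, -37.2°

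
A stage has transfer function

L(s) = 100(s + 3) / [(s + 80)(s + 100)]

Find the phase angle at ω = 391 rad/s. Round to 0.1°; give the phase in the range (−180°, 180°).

At s = jω = j391:
zero (s+3): 3 + j391 → |·| = √(3²+391²) = √152890 ≈ 391.01, ∠ = arctan(391/3) ≈ 89.56°
pole (s+80): 80 + j391 → |·| = √(80²+391²) = √159281 ≈ 399.1, ∠ = arctan(391/80) ≈ 78.44°
pole (s+100): 100 + j391 → |·| = √(100²+391²) = √162881 ≈ 403.59, ∠ = arctan(391/100) ≈ 75.65°
∠L = 89.56° − 154.09° = -64.53°

-64.5°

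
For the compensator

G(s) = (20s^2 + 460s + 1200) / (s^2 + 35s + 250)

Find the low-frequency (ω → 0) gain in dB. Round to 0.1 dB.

13.6 dB

G(0) = 1200 / 250 = 4.8
20 log₁₀(4.8) ≈ 13.62 dB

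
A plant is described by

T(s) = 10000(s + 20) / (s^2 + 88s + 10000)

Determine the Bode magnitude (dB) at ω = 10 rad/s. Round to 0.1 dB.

27.0 dB

At s = jω = j10:
zero (s+20): 20 + j10 → |·| = √(20²+10²) = √500 ≈ 22.361, ∠ = arctan(10/20) ≈ 26.57°
quadratic: (j10)² + 88·j10 + 10000 = 9900 + j880 → |·| ≈ 9939, ∠ ≈ 5.08°
|T| = 10000 · 22.361 / 9939 ≈ 22.498
Gain = 20 log₁₀(22.498) ≈ 27.04 dB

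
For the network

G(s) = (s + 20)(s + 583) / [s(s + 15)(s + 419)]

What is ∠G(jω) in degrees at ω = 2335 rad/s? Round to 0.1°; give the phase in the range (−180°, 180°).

At s = jω = j2335:
zero (s+20): 20 + j2335 → |·| = √(20²+2335²) = √5452625 ≈ 2335.1, ∠ = arctan(2335/20) ≈ 89.51°
zero (s+583): 583 + j2335 → |·| = √(583²+2335²) = √5792114 ≈ 2406.7, ∠ = arctan(2335/583) ≈ 75.98°
pole (s+15): 15 + j2335 → |·| = √(15²+2335²) = √5452450 ≈ 2335, ∠ = arctan(2335/15) ≈ 89.63°
pole (s+419): 419 + j2335 → |·| = √(419²+2335²) = √5627786 ≈ 2372.3, ∠ = arctan(2335/419) ≈ 79.83°
pole at origin: |s| = 2335, ∠ = 90.00° (in denominator)
∠G = 165.49° − 259.46° = -93.97°

-94.0°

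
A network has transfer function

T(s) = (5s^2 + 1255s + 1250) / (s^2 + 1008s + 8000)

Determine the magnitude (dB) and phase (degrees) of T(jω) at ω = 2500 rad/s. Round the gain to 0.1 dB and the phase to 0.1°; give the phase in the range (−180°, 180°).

Substitute s = j2500:
Numerator: 5(j2500)^2 + 1255(j2500) + 1250 = -31248750 + j3137500
Denominator: (j2500)^2 + 1008(j2500) + 8000 = -6242000 + j2520000
|N| = √(31248750² + 3137500²) ≈ 3.1406e+07, ∠N ≈ 174.27°
|D| = √(6242000² + 2520000²) ≈ 6.7315e+06, ∠D ≈ 158.02°
|T| = 3.1406e+07 / 6.7315e+06 ≈ 4.6655
Gain = 20 log₁₀(4.6655) ≈ 13.38 dB
∠T = 174.27° − 158.02° = 16.25°

13.4 dB, 16.3°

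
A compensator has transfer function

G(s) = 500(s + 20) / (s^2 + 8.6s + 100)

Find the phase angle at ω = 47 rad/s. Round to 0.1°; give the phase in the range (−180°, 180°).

-102.2°

At s = jω = j47:
zero (s+20): 20 + j47 → |·| = √(20²+47²) = √2609 ≈ 51.078, ∠ = arctan(47/20) ≈ 66.95°
quadratic: (j47)² + 8.6·j47 + 100 = -2109 + j404.2 → |·| ≈ 2147.4, ∠ ≈ 169.15°
∠G = 66.95° − 169.15° = -102.20°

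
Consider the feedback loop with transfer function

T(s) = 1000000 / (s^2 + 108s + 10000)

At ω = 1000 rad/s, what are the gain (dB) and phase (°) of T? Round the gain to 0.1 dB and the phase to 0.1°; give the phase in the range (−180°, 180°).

0.0 dB, -173.8°

At s = jω = j1000:
quadratic: (j1000)² + 108·j1000 + 10000 = -990000 + j108000 → |·| ≈ 9.9587e+05, ∠ ≈ 173.77°
|T| = 1000000 / 9.9587e+05 ≈ 1.0041
Gain = 20 log₁₀(1.0041) ≈ 0.04 dB
∠T = 0.00° − 173.77° = -173.77°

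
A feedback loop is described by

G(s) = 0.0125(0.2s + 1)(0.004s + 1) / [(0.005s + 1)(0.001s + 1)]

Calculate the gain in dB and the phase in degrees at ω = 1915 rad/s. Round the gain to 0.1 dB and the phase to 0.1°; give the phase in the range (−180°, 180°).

5.0 dB, 25.9°

At ω = 1915 rad/s:
zero (1 + j1915·0.2) = 1 + j383 → |·| ≈ 383, ∠ ≈ 89.85°
zero (1 + j1915·0.004) = 1 + j7.66 → |·| ≈ 7.725, ∠ ≈ 82.56°
pole (1 + j1915·0.005) = 1 + j9.575 → |·| ≈ 9.6271, ∠ ≈ 84.04°
pole (1 + j1915·0.001) = 1 + j1.915 → |·| ≈ 2.1604, ∠ ≈ 62.43°
|G| = 0.0125 · 383 · 7.725 / (9.6271 · 2.1604) ≈ 1.7782
Gain = 20 log₁₀(1.7782) ≈ 5.00 dB
∠G = (89.85° + 82.56°) − (84.04° + 62.43°) = 25.94°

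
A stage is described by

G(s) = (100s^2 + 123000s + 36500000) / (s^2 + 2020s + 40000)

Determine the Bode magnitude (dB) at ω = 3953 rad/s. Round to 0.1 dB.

Substitute s = j3953:
Numerator: 100(j3953)^2 + 123000(j3953) + 36500000 = -1526120900 + j486219000
Denominator: (j3953)^2 + 2020(j3953) + 40000 = -15586209 + j7985060
|N| = √(1526120900² + 486219000²) ≈ 1.6017e+09, ∠N ≈ 162.33°
|D| = √(15586209² + 7985060²) ≈ 1.7513e+07, ∠D ≈ 152.87°
|G| = 1.6017e+09 / 1.7513e+07 ≈ 91.458
Gain = 20 log₁₀(91.458) ≈ 39.22 dB

39.2 dB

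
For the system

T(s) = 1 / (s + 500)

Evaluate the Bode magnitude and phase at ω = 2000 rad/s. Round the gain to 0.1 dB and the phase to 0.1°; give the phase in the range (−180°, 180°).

-66.3 dB, -76.0°

Substitute s = j2000:
Numerator: 1 = 1 + j0
Denominator: (j2000) + 500 = 500 + j2000
|N| = √(1² + 0²) ≈ 1, ∠N ≈ 0.00°
|D| = √(500² + 2000²) ≈ 2061.6, ∠D ≈ 75.96°
|T| = 1 / 2061.6 ≈ 0.00048506
Gain = 20 log₁₀(0.00048506) ≈ -66.28 dB
∠T = 0.00° − 75.96° = -75.96°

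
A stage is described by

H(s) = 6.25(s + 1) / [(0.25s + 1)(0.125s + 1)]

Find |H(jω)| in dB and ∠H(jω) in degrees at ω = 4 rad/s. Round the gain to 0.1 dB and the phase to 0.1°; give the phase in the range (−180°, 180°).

At ω = 4 rad/s:
zero (1 + j4·1) = 1 + j4 → |·| ≈ 4.1231, ∠ ≈ 75.96°
pole (1 + j4·0.25) = 1 + j1 → |·| ≈ 1.4142, ∠ ≈ 45.00°
pole (1 + j4·0.125) = 1 + j0.5 → |·| ≈ 1.118, ∠ ≈ 26.57°
|H| = 6.25 · 4.1231 / (1.4142 · 1.118) ≈ 16.299
Gain = 20 log₁₀(16.299) ≈ 24.24 dB
∠H = (75.96°) − (45.00° + 26.57°) = 4.39°

24.2 dB, 4.4°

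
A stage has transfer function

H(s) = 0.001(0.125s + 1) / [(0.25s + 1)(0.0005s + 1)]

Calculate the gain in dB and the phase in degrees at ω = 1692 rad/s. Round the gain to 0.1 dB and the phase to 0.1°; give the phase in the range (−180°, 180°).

At ω = 1692 rad/s:
zero (1 + j1692·0.125) = 1 + j211.5 → |·| ≈ 211.5, ∠ ≈ 89.73°
pole (1 + j1692·0.25) = 1 + j423 → |·| ≈ 423, ∠ ≈ 89.86°
pole (1 + j1692·0.0005) = 1 + j0.846 → |·| ≈ 1.3099, ∠ ≈ 40.23°
|H| = 0.001 · 211.5 / (423 · 1.3099) ≈ 0.00038171
Gain = 20 log₁₀(0.00038171) ≈ -68.37 dB
∠H = (89.73°) − (89.86° + 40.23°) = -40.36°

-68.4 dB, -40.4°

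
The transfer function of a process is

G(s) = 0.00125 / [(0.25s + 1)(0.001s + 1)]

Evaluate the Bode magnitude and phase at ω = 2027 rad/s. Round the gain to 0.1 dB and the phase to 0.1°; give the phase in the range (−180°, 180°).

-119.2 dB, -153.6°

At ω = 2027 rad/s:
pole (1 + j2027·0.25) = 1 + j506.75 → |·| ≈ 506.75, ∠ ≈ 89.89°
pole (1 + j2027·0.001) = 1 + j2.027 → |·| ≈ 2.2602, ∠ ≈ 63.74°
|G| = 0.00125 · 1 / (506.75 · 2.2602) ≈ 1.0914e-06
Gain = 20 log₁₀(1.0914e-06) ≈ -119.24 dB
∠G = (0°) − (89.89° + 63.74°) = -153.63°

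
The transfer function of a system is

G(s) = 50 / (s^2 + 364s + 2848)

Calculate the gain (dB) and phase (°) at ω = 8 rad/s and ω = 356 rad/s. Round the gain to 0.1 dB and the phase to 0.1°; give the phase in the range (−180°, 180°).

ω = 8: -38.1 dB, -46.3°; ω = 356: -71.1 dB, -133.7°

Substitute s = j8:
Numerator: 50 = 50 + j0
Denominator: (j8)^2 + 364(j8) + 2848 = 2784 + j2912
|N| = √(50² + 0²) ≈ 50, ∠N ≈ 0.00°
|D| = √(2784² + 2912²) ≈ 4028.7, ∠D ≈ 46.29°
|G| = 50 / 4028.7 ≈ 0.012411
Gain = 20 log₁₀(0.012411) ≈ -38.12 dB
∠G = 0.00° − 46.29° = -46.29°

Substitute s = j356:
Numerator: 50 = 50 + j0
Denominator: (j356)^2 + 364(j356) + 2848 = -123888 + j129584
|N| = √(50² + 0²) ≈ 50, ∠N ≈ 0.00°
|D| = √(123888² + 129584²) ≈ 1.7928e+05, ∠D ≈ 133.71°
|G| = 50 / 1.7928e+05 ≈ 0.00027889
Gain = 20 log₁₀(0.00027889) ≈ -71.09 dB
∠G = 0.00° − 133.71° = -133.71°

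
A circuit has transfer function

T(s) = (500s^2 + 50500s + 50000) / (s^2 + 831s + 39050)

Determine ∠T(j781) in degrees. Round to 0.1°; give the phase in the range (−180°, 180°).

41.3°

Substitute s = j781:
Numerator: 500(j781)^2 + 50500(j781) + 50000 = -304930500 + j39440500
Denominator: (j781)^2 + 831(j781) + 39050 = -570911 + j649011
|N| = √(304930500² + 39440500²) ≈ 3.0747e+08, ∠N ≈ 172.63°
|D| = √(570911² + 649011²) ≈ 8.6438e+05, ∠D ≈ 131.34°
∠T = 172.63° − 131.34° = 41.29°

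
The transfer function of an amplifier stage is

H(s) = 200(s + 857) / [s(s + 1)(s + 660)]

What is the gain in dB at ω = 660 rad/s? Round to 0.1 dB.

At s = jω = j660:
zero (s+857): 857 + j660 → |·| = √(857²+660²) = √1170049 ≈ 1081.7, ∠ = arctan(660/857) ≈ 37.60°
pole (s+1): 1 + j660 → |·| = √(1²+660²) = √435601 ≈ 660, ∠ = arctan(660/1) ≈ 89.91°
pole (s+660): 660 + j660 → |·| = √(660²+660²) = √871200 ≈ 933.38, ∠ = arctan(660/660) ≈ 45.00°
pole at origin: |s| = 660, ∠ = 90.00° (in denominator)
|H| = 200 · 1081.7 / 4.0658e+08 ≈ 0.0005321
Gain = 20 log₁₀(0.0005321) ≈ -65.48 dB

-65.5 dB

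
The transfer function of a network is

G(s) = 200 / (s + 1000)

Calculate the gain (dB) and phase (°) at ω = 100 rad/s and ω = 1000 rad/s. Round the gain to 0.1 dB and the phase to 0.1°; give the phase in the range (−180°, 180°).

Substitute s = j100:
Numerator: 200 = 200 + j0
Denominator: (j100) + 1000 = 1000 + j100
|N| = √(200² + 0²) ≈ 200, ∠N ≈ 0.00°
|D| = √(1000² + 100²) ≈ 1005, ∠D ≈ 5.71°
|G| = 200 / 1005 ≈ 0.199
Gain = 20 log₁₀(0.199) ≈ -14.02 dB
∠G = 0.00° − 5.71° = -5.71°

Substitute s = j1000:
Numerator: 200 = 200 + j0
Denominator: (j1000) + 1000 = 1000 + j1000
|N| = √(200² + 0²) ≈ 200, ∠N ≈ 0.00°
|D| = √(1000² + 1000²) ≈ 1414.2, ∠D ≈ 45.00°
|G| = 200 / 1414.2 ≈ 0.14142
Gain = 20 log₁₀(0.14142) ≈ -16.99 dB
∠G = 0.00° − 45.00° = -45.00°

ω = 100: -14.0 dB, -5.7°; ω = 1000: -17.0 dB, -45.0°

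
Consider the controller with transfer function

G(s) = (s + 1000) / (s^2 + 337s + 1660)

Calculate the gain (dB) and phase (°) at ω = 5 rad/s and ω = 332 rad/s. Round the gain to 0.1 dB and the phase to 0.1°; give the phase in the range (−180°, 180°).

ω = 5: -7.4 dB, -45.6°; ω = 332: -43.4 dB, -115.8°

Substitute s = j5:
Numerator: (j5) + 1000 = 1000 + j5
Denominator: (j5)^2 + 337(j5) + 1660 = 1635 + j1685
|N| = √(1000² + 5²) ≈ 1000, ∠N ≈ 0.29°
|D| = √(1635² + 1685²) ≈ 2347.9, ∠D ≈ 45.86°
|G| = 1000 / 2347.9 ≈ 0.42591
Gain = 20 log₁₀(0.42591) ≈ -7.41 dB
∠G = 0.29° − 45.86° = -45.57°

Substitute s = j332:
Numerator: (j332) + 1000 = 1000 + j332
Denominator: (j332)^2 + 337(j332) + 1660 = -108564 + j111884
|N| = √(1000² + 332²) ≈ 1053.7, ∠N ≈ 18.37°
|D| = √(108564² + 111884²) ≈ 1.559e+05, ∠D ≈ 134.14°
|G| = 1053.7 / 1.559e+05 ≈ 0.0067588
Gain = 20 log₁₀(0.0067588) ≈ -43.40 dB
∠G = 18.37° − 134.14° = -115.77°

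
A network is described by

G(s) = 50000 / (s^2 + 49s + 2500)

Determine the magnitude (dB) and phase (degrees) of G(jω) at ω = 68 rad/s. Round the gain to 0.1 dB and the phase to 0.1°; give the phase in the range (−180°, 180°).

22.0 dB, -122.5°

At s = jω = j68:
quadratic: (j68)² + 49·j68 + 2500 = -2124 + j3332 → |·| ≈ 3951.4, ∠ ≈ 122.52°
|G| = 50000 / 3951.4 ≈ 12.654
Gain = 20 log₁₀(12.654) ≈ 22.04 dB
∠G = 0.00° − 122.52° = -122.52°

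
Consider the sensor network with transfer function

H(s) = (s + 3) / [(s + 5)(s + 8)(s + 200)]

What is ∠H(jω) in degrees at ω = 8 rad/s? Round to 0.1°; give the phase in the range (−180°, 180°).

At s = jω = j8:
zero (s+3): 3 + j8 → |·| = √(3²+8²) = √73 ≈ 8.544, ∠ = arctan(8/3) ≈ 69.44°
pole (s+5): 5 + j8 → |·| = √(5²+8²) = √89 ≈ 9.434, ∠ = arctan(8/5) ≈ 57.99°
pole (s+8): 8 + j8 → |·| = √(8²+8²) = √128 ≈ 11.314, ∠ = arctan(8/8) ≈ 45.00°
pole (s+200): 200 + j8 → |·| = √(200²+8²) = √40064 ≈ 200.16, ∠ = arctan(8/200) ≈ 2.29°
∠H = 69.44° − 105.28° = -35.84°

-35.8°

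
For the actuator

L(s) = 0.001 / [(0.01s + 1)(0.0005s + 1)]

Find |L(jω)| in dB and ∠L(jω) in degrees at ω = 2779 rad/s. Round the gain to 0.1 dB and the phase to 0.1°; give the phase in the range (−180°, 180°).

-93.6 dB, -142.2°

At ω = 2779 rad/s:
pole (1 + j2779·0.01) = 1 + j27.79 → |·| ≈ 27.808, ∠ ≈ 87.94°
pole (1 + j2779·0.0005) = 1 + j1.3895 → |·| ≈ 1.7119, ∠ ≈ 54.26°
|L| = 0.001 · 1 / (27.808 · 1.7119) ≈ 2.1006e-05
Gain = 20 log₁₀(2.1006e-05) ≈ -93.55 dB
∠L = (0°) − (87.94° + 54.26°) = -142.20°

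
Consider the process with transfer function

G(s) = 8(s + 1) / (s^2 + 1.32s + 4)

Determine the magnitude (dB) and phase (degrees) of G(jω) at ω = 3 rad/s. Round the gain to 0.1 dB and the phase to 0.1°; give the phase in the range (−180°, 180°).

12.0 dB, -70.1°

At s = jω = j3:
zero (s+1): 1 + j3 → |·| = √(1²+3²) = √10 ≈ 3.1623, ∠ = arctan(3/1) ≈ 71.57°
quadratic: (j3)² + 1.32·j3 + 4 = -5 + j3.96 → |·| ≈ 6.3782, ∠ ≈ 141.62°
|G| = 8 · 3.1623 / 6.3782 ≈ 3.9664
Gain = 20 log₁₀(3.9664) ≈ 11.97 dB
∠G = 71.57° − 141.62° = -70.05°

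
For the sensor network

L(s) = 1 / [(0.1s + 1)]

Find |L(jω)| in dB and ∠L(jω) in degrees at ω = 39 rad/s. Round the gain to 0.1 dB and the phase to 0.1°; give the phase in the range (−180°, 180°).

-12.1 dB, -75.6°

At ω = 39 rad/s:
pole (1 + j39·0.1) = 1 + j3.9 → |·| ≈ 4.0262, ∠ ≈ 75.62°
|L| = 1 · 1 / (4.0262) ≈ 0.24837
Gain = 20 log₁₀(0.24837) ≈ -12.10 dB
∠L = (0°) − (75.62°) = -75.62°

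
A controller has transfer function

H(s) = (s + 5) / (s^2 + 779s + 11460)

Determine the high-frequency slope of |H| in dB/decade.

Each pole contributes −20 dB/decade at high frequency; each zero contributes +20 dB/decade.
Net: 1 zero(s) − 2 pole(s) → -20 dB/decade.

-20 dB/decade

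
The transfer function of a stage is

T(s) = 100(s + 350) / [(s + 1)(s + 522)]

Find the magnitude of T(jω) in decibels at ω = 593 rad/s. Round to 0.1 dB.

-16.7 dB

At s = jω = j593:
zero (s+350): 350 + j593 → |·| = √(350²+593²) = √474149 ≈ 688.58, ∠ = arctan(593/350) ≈ 59.45°
pole (s+1): 1 + j593 → |·| = √(1²+593²) = √351650 ≈ 593, ∠ = arctan(593/1) ≈ 89.90°
pole (s+522): 522 + j593 → |·| = √(522²+593²) = √624133 ≈ 790.02, ∠ = arctan(593/522) ≈ 48.64°
|T| = 100 · 688.58 / 4.6848e+05 ≈ 0.14698
Gain = 20 log₁₀(0.14698) ≈ -16.65 dB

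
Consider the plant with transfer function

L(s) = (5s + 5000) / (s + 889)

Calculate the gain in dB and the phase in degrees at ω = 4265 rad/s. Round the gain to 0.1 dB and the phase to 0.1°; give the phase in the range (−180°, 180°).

14.0 dB, -1.4°

Substitute s = j4265:
Numerator: 5(j4265) + 5000 = 5000 + j21325
Denominator: (j4265) + 889 = 889 + j4265
|N| = √(5000² + 21325²) ≈ 21903, ∠N ≈ 76.80°
|D| = √(889² + 4265²) ≈ 4356.7, ∠D ≈ 78.23°
|L| = 21903 / 4356.7 ≈ 5.0274
Gain = 20 log₁₀(5.0274) ≈ 14.03 dB
∠L = 76.80° − 78.23° = -1.43°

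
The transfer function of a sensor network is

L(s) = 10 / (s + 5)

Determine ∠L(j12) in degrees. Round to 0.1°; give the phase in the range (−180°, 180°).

-67.4°

Substitute s = j12:
Numerator: 10 = 10 + j0
Denominator: (j12) + 5 = 5 + j12
|N| = √(10² + 0²) ≈ 10, ∠N ≈ 0.00°
|D| = √(5² + 12²) ≈ 13, ∠D ≈ 67.38°
∠L = 0.00° − 67.38° = -67.38°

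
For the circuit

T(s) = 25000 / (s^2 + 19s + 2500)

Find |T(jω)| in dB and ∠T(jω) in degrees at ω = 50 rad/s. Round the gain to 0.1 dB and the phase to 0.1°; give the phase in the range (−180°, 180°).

At s = jω = j50:
quadratic: (j50)² + 19·j50 + 2500 = 0 + j950 → |·| ≈ 950, ∠ ≈ 90.00°
|T| = 25000 / 950 ≈ 26.316
Gain = 20 log₁₀(26.316) ≈ 28.40 dB
∠T = 0.00° − 90.00° = -90.00°

28.4 dB, -90.0°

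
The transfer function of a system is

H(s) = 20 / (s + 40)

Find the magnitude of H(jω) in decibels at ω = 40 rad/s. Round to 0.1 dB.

-9.0 dB

Substitute s = j40:
Numerator: 20 = 20 + j0
Denominator: (j40) + 40 = 40 + j40
|N| = √(20² + 0²) ≈ 20, ∠N ≈ 0.00°
|D| = √(40² + 40²) ≈ 56.569, ∠D ≈ 45.00°
|H| = 20 / 56.569 ≈ 0.35355
Gain = 20 log₁₀(0.35355) ≈ -9.03 dB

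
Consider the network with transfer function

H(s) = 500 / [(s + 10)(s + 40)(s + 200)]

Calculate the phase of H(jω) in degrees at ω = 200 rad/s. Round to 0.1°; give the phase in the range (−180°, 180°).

149.2°

At s = jω = j200:
pole (s+10): 10 + j200 → |·| = √(10²+200²) = √40100 ≈ 200.25, ∠ = arctan(200/10) ≈ 87.14°
pole (s+40): 40 + j200 → |·| = √(40²+200²) = √41600 ≈ 203.96, ∠ = arctan(200/40) ≈ 78.69°
pole (s+200): 200 + j200 → |·| = √(200²+200²) = √80000 ≈ 282.84, ∠ = arctan(200/200) ≈ 45.00°
∠H = 0.00° − 210.83° = -210.83° ≡ 149.17° (principal value)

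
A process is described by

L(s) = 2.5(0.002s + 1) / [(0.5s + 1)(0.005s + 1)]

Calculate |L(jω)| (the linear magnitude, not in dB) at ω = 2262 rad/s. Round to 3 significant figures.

At ω = 2262 rad/s:
zero (1 + j2262·0.002) = 1 + j4.524 → |·| ≈ 4.6332, ∠ ≈ 77.54°
pole (1 + j2262·0.5) = 1 + j1131 → |·| ≈ 1131, ∠ ≈ 89.95°
pole (1 + j2262·0.005) = 1 + j11.31 → |·| ≈ 11.354, ∠ ≈ 84.95°
|L| = 2.5 · 4.6332 / (1131 · 11.354) ≈ 0.00090201

0.000902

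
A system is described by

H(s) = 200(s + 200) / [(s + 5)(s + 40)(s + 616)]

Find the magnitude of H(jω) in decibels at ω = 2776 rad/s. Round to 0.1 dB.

At s = jω = j2776:
zero (s+200): 200 + j2776 → |·| = √(200²+2776²) = √7746176 ≈ 2783.2, ∠ = arctan(2776/200) ≈ 85.88°
pole (s+5): 5 + j2776 → |·| = √(5²+2776²) = √7706201 ≈ 2776, ∠ = arctan(2776/5) ≈ 89.90°
pole (s+40): 40 + j2776 → |·| = √(40²+2776²) = √7707776 ≈ 2776.3, ∠ = arctan(2776/40) ≈ 89.17°
pole (s+616): 616 + j2776 → |·| = √(616²+2776²) = √8085632 ≈ 2843.5, ∠ = arctan(2776/616) ≈ 77.49°
|H| = 200 · 2783.2 / 2.1915e+10 ≈ 2.54e-05
Gain = 20 log₁₀(2.54e-05) ≈ -91.90 dB

-91.9 dB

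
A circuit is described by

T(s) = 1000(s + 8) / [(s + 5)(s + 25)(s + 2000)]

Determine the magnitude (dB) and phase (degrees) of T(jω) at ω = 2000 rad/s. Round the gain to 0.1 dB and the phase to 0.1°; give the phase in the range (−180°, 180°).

At s = jω = j2000:
zero (s+8): 8 + j2000 → |·| = √(8²+2000²) = √4000064 ≈ 2000, ∠ = arctan(2000/8) ≈ 89.77°
pole (s+5): 5 + j2000 → |·| = √(5²+2000²) = √4000025 ≈ 2000, ∠ = arctan(2000/5) ≈ 89.86°
pole (s+25): 25 + j2000 → |·| = √(25²+2000²) = √4000625 ≈ 2000.2, ∠ = arctan(2000/25) ≈ 89.28°
pole (s+2000): 2000 + j2000 → |·| = √(2000²+2000²) = √8000000 ≈ 2828.4, ∠ = arctan(2000/2000) ≈ 45.00°
|T| = 1000 · 2000 / 1.1315e+10 ≈ 0.00017676
Gain = 20 log₁₀(0.00017676) ≈ -75.05 dB
∠T = 89.77° − 224.14° = -134.37°

-75.1 dB, -134.4°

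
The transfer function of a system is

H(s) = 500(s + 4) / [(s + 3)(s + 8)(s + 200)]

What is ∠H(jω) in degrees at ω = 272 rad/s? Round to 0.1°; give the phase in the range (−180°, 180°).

-142.2°

At s = jω = j272:
zero (s+4): 4 + j272 → |·| = √(4²+272²) = √74000 ≈ 272.03, ∠ = arctan(272/4) ≈ 89.16°
pole (s+3): 3 + j272 → |·| = √(3²+272²) = √73993 ≈ 272.02, ∠ = arctan(272/3) ≈ 89.37°
pole (s+8): 8 + j272 → |·| = √(8²+272²) = √74048 ≈ 272.12, ∠ = arctan(272/8) ≈ 88.32°
pole (s+200): 200 + j272 → |·| = √(200²+272²) = √113984 ≈ 337.62, ∠ = arctan(272/200) ≈ 53.67°
∠H = 89.16° − 231.36° = -142.20°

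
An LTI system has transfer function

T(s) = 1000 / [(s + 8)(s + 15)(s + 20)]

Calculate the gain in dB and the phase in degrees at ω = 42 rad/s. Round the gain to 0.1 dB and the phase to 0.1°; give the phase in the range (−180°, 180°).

-39.0 dB, 145.9°

At s = jω = j42:
pole (s+8): 8 + j42 → |·| = √(8²+42²) = √1828 ≈ 42.755, ∠ = arctan(42/8) ≈ 79.22°
pole (s+15): 15 + j42 → |·| = √(15²+42²) = √1989 ≈ 44.598, ∠ = arctan(42/15) ≈ 70.35°
pole (s+20): 20 + j42 → |·| = √(20²+42²) = √2164 ≈ 46.519, ∠ = arctan(42/20) ≈ 64.54°
|T| = 1000 / 88702 ≈ 0.011274
Gain = 20 log₁₀(0.011274) ≈ -38.96 dB
∠T = 0.00° − 214.11° = -214.11° ≡ 145.89° (principal value)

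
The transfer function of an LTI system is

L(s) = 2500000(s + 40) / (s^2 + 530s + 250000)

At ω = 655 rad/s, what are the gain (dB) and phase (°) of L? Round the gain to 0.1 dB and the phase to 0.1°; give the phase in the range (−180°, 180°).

At s = jω = j655:
zero (s+40): 40 + j655 → |·| = √(40²+655²) = √430625 ≈ 656.22, ∠ = arctan(655/40) ≈ 86.51°
quadratic: (j655)² + 530·j655 + 250000 = -179025 + j347150 → |·| ≈ 3.9059e+05, ∠ ≈ 117.28°
|L| = 2500000 · 656.22 / 3.9059e+05 ≈ 4200.2
Gain = 20 log₁₀(4200.2) ≈ 72.47 dB
∠L = 86.51° − 117.28° = -30.77°

72.5 dB, -30.8°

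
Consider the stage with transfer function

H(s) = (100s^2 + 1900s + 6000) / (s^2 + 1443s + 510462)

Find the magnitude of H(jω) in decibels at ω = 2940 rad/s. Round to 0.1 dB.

39.5 dB

Substitute s = j2940:
Numerator: 100(j2940)^2 + 1900(j2940) + 6000 = -864354000 + j5586000
Denominator: (j2940)^2 + 1443(j2940) + 510462 = -8133138 + j4242420
|N| = √(864354000² + 5586000²) ≈ 8.6437e+08, ∠N ≈ 179.63°
|D| = √(8133138² + 4242420²) ≈ 9.1731e+06, ∠D ≈ 152.45°
|H| = 8.6437e+08 / 9.1731e+06 ≈ 94.229
Gain = 20 log₁₀(94.229) ≈ 39.48 dB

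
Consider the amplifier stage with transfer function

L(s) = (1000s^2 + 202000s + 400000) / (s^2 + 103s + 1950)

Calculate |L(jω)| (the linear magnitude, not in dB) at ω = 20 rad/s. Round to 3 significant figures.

Substitute s = j20:
Numerator: 1000(j20)^2 + 202000(j20) + 400000 = 0 + j4040000
Denominator: (j20)^2 + 103(j20) + 1950 = 1550 + j2060
|N| = √(0² + 4040000²) ≈ 4.04e+06, ∠N ≈ 90.00°
|D| = √(1550² + 2060²) ≈ 2578, ∠D ≈ 53.04°
|L| = 4.04e+06 / 2578 ≈ 1567.1

1.57e+03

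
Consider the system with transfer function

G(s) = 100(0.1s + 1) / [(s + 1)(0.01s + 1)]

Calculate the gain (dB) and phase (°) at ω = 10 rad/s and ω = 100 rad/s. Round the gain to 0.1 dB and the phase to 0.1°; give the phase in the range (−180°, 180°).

At ω = 10 rad/s:
zero (1 + j10·0.1) = 1 + j1 → |·| ≈ 1.4142, ∠ ≈ 45.00°
pole (1 + j10·1) = 1 + j10 → |·| ≈ 10.05, ∠ ≈ 84.29°
pole (1 + j10·0.01) = 1 + j0.1 → |·| ≈ 1.005, ∠ ≈ 5.71°
|G| = 100 · 1.4142 / (10.05 · 1.005) ≈ 14.002
Gain = 20 log₁₀(14.002) ≈ 22.92 dB
∠G = (45.00°) − (84.29° + 5.71°) = -45.00°

At ω = 100 rad/s:
zero (1 + j100·0.1) = 1 + j10 → |·| ≈ 10.05, ∠ ≈ 84.29°
pole (1 + j100·1) = 1 + j100 → |·| ≈ 100, ∠ ≈ 89.43°
pole (1 + j100·0.01) = 1 + j1 → |·| ≈ 1.4142, ∠ ≈ 45.00°
|G| = 100 · 10.05 / (100 · 1.4142) ≈ 7.1065
Gain = 20 log₁₀(7.1065) ≈ 17.03 dB
∠G = (84.29°) − (89.43° + 45.00°) = -50.14°

ω = 10: 22.9 dB, -45.0°; ω = 100: 17.0 dB, -50.1°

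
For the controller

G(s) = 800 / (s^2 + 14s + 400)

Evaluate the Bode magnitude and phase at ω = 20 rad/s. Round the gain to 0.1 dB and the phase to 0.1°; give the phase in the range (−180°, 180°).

At s = jω = j20:
quadratic: (j20)² + 14·j20 + 400 = 0 + j280 → |·| ≈ 280, ∠ ≈ 90.00°
|G| = 800 / 280 ≈ 2.8571
Gain = 20 log₁₀(2.8571) ≈ 9.12 dB
∠G = 0.00° − 90.00° = -90.00°

9.1 dB, -90.0°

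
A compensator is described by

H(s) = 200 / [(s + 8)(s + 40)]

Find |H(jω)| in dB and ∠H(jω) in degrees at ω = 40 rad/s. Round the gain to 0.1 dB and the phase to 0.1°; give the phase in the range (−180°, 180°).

-21.2 dB, -123.7°

At s = jω = j40:
pole (s+8): 8 + j40 → |·| = √(8²+40²) = √1664 ≈ 40.792, ∠ = arctan(40/8) ≈ 78.69°
pole (s+40): 40 + j40 → |·| = √(40²+40²) = √3200 ≈ 56.569, ∠ = arctan(40/40) ≈ 45.00°
|H| = 200 / 2307.6 ≈ 0.08667
Gain = 20 log₁₀(0.08667) ≈ -21.24 dB
∠H = 0.00° − 123.69° = -123.69°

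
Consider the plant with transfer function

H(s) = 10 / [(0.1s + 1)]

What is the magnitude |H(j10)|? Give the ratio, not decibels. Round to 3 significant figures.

At ω = 10 rad/s:
pole (1 + j10·0.1) = 1 + j1 → |·| ≈ 1.4142, ∠ ≈ 45.00°
|H| = 10 · 1 / (1.4142) ≈ 7.0711

7.07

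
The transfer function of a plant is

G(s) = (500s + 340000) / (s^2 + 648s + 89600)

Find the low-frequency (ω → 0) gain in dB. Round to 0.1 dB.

G(0) = 340000 / 89600 ≈ 3.7946
20 log₁₀(3.7946) ≈ 11.58 dB

11.6 dB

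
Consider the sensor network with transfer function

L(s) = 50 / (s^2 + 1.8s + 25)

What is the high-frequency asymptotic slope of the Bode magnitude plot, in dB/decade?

Each pole contributes −20 dB/decade at high frequency; each zero contributes +20 dB/decade.
Net: 0 zero(s) − 2 pole(s) → -40 dB/decade.

-40 dB/decade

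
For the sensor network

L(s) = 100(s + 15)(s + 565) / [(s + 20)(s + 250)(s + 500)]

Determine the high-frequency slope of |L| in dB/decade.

-20 dB/decade

Each pole contributes −20 dB/decade at high frequency; each zero contributes +20 dB/decade.
Net: 2 zero(s) − 3 pole(s) → -20 dB/decade.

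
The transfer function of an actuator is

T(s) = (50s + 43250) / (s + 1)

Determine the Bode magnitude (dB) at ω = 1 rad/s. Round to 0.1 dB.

Substitute s = j1:
Numerator: 50(j1) + 43250 = 43250 + j50
Denominator: (j1) + 1 = 1 + j1
|N| = √(43250² + 50²) ≈ 43250, ∠N ≈ 0.07°
|D| = √(1² + 1²) ≈ 1.4142, ∠D ≈ 45.00°
|T| = 43250 / 1.4142 ≈ 30583
Gain = 20 log₁₀(30583) ≈ 89.71 dB

89.7 dB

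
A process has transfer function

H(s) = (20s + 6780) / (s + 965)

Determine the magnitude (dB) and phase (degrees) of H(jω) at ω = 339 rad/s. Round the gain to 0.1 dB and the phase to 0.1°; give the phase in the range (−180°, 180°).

Substitute s = j339:
Numerator: 20(j339) + 6780 = 6780 + j6780
Denominator: (j339) + 965 = 965 + j339
|N| = √(6780² + 6780²) ≈ 9588.4, ∠N ≈ 45.00°
|D| = √(965² + 339²) ≈ 1022.8, ∠D ≈ 19.36°
|H| = 9588.4 / 1022.8 ≈ 9.3747
Gain = 20 log₁₀(9.3747) ≈ 19.44 dB
∠H = 45.00° − 19.36° = 25.64°

19.4 dB, 25.6°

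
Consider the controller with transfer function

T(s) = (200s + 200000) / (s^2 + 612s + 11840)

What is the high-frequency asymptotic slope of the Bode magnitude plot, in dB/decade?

Each pole contributes −20 dB/decade at high frequency; each zero contributes +20 dB/decade.
Net: 1 zero(s) − 2 pole(s) → -20 dB/decade.

-20 dB/decade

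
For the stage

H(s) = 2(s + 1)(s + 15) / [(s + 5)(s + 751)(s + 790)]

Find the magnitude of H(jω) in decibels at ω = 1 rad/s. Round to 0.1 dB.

At s = jω = j1:
zero (s+1): 1 + j1 → |·| = √(1²+1²) = √2 ≈ 1.4142, ∠ = arctan(1/1) ≈ 45.00°
zero (s+15): 15 + j1 → |·| = √(15²+1²) = √226 ≈ 15.033, ∠ = arctan(1/15) ≈ 3.81°
pole (s+5): 5 + j1 → |·| = √(5²+1²) = √26 ≈ 5.099, ∠ = arctan(1/5) ≈ 11.31°
pole (s+751): 751 + j1 → |·| = √(751²+1²) = √564002 ≈ 751, ∠ = arctan(1/751) ≈ 0.08°
pole (s+790): 790 + j1 → |·| = √(790²+1²) = √624101 ≈ 790, ∠ = arctan(1/790) ≈ 0.07°
|H| = 2 · 21.26 / 3.0252e+06 ≈ 1.4055e-05
Gain = 20 log₁₀(1.4055e-05) ≈ -97.04 dB

-97.0 dB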